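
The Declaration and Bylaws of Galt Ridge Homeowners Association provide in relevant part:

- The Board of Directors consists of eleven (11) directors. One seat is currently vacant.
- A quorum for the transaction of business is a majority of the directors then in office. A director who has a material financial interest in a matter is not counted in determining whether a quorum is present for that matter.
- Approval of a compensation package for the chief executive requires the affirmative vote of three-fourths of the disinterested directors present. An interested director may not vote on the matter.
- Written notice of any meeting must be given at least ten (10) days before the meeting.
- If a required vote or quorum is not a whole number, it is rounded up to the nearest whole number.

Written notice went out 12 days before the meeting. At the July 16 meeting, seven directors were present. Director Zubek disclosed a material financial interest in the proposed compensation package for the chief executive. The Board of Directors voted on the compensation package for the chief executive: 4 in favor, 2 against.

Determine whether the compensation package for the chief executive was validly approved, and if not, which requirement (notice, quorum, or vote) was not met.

Invalid — vote requirement not satisfied.

Notice: 12 days given; 10 required (12 ≥ 10). Satisfied.
Quorum: 7 present, but the 1 interested director does not count, leaving 6. Quorum is 6. Satisfied.
Vote: the compensation package for the chief executive requires three-fourths of the disinterested directors present (7 − 1 = 6). 3/4 of 6 = 4.50, rounded up to 5, so 5 affirmative votes are needed; 4 voted in favor. Not satisfied.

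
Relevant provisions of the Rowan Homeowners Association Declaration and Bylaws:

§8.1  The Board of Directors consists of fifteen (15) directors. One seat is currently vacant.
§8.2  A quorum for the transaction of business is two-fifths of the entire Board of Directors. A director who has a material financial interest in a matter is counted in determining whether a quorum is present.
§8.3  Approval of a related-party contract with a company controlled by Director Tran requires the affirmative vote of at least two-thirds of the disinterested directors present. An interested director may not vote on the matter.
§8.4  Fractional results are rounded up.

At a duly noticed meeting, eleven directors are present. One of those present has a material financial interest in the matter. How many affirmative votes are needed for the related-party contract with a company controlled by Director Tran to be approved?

7

The related-party contract with a company controlled by Director Tran requires two-thirds of the disinterested directors present (11 − 1 = 10).
2/3 of 10 = 6.67, rounded up to 7.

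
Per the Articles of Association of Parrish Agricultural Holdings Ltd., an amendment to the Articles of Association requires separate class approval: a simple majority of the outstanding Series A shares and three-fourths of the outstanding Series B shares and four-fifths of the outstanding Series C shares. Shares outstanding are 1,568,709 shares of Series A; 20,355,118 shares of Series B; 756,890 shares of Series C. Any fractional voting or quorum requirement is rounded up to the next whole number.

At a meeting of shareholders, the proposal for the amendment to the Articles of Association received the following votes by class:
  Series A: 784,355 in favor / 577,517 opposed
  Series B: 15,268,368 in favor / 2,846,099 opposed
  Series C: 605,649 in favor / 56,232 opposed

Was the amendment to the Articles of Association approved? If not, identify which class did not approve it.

Series A: a majority of 1568709 is 784355; 784,355 required, 784,355 in favor — approved.
Series B: 3/4 of 20355118 = 15266338.50, rounded up to 15266339; 15,266,339 required, 15,268,368 in favor — approved.
Series C: 4/5 of 756890 = 605512; 605,512 required, 605,649 in favor — approved.

Approved — every class gave the required vote.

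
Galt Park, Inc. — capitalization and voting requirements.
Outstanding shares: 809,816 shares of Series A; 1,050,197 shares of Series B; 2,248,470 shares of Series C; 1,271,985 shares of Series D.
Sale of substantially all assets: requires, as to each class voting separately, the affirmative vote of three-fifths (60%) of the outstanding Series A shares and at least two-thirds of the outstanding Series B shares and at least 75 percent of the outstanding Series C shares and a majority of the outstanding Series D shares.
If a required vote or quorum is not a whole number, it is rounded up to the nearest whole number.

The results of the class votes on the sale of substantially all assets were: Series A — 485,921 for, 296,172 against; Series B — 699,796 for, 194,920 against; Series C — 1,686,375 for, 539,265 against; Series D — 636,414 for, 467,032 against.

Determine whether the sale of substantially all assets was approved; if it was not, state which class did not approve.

Series A: 3/5 of 809816 = 485889.60, rounded up to 485890; 485,890 required, 485,921 in favor — approved.
Series B: 2/3 of 1050197 = 700131.33, rounded up to 700132; 700,132 required, 699,796 in favor — not approved.
Series C: 3/4 of 2248470 = 1686352.50, rounded up to 1686353; 1,686,353 required, 1,686,375 in favor — approved.
Series D: a majority of 1271985 is 635993; 635,993 required, 636,414 in favor — approved.

Not approved — the Series B shares did not give the required vote.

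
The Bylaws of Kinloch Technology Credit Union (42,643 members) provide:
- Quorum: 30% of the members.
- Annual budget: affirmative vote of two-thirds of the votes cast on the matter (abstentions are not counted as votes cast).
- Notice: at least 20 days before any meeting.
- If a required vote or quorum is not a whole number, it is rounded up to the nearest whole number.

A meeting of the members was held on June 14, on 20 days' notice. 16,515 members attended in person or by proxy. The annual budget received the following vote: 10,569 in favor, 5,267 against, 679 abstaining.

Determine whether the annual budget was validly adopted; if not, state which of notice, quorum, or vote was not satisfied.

Valid — all requirements satisfied.

Notice: 20 days given; 20 required. Satisfied.
Quorum: 30% of 42,643 = 12,792.90, rounded up to 12,793; 16,515 present. Satisfied.
Vote: requires two-thirds of the votes cast (16,515 − 679 abstaining = 15,836); 2/3 of 15836 = 10557.33, rounded up to 10558, so 10,558 needed; 10,569 in favor. Satisfied.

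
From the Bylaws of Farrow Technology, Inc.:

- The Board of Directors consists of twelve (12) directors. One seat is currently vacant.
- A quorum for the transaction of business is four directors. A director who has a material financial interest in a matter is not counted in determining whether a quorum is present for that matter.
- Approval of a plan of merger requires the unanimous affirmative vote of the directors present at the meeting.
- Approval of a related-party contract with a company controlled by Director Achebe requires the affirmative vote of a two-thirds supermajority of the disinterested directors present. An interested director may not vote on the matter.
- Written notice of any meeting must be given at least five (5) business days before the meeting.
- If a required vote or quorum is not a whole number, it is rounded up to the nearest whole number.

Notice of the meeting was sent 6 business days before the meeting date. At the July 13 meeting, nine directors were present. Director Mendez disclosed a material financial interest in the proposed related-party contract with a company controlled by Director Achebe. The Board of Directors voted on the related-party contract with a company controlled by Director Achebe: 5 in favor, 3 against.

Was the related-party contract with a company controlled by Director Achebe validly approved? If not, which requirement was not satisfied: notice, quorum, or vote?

Invalid — vote requirement not satisfied.

Notice: 6 business days given; 5 required (6 ≥ 5). Satisfied.
Quorum: 9 present, but the 1 interested director does not count, leaving 8. Quorum is 4. Satisfied.
Vote: the related-party contract with a company controlled by Director Achebe requires two-thirds of the disinterested directors present (9 − 1 = 8). 2/3 of 8 = 5.33, rounded up to 6, so 6 affirmative votes are needed; 5 voted in favor. Not satisfied.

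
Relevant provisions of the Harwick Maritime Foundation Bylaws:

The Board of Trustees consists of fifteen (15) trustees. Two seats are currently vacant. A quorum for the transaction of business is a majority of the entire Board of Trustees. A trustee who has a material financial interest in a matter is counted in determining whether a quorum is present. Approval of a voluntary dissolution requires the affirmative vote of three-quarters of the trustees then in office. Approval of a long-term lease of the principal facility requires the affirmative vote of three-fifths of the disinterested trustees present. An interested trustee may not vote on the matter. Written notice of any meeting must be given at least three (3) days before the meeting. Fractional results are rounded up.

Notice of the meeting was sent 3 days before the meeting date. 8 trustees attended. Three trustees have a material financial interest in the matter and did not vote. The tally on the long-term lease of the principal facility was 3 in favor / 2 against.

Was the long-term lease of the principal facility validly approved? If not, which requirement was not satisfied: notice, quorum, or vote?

Notice: 3 days given; 3 required (3 ≥ 3). Satisfied.
Quorum: 8 present (interested trustees count toward quorum); quorum is 8. Satisfied.
Vote: the long-term lease of the principal facility requires three-fifths of the disinterested trustees present (8 − 3 = 5). 3/5 of 5 = 3, so 3 affirmative votes are needed; 3 voted in favor. Satisfied.

Valid — all requirements satisfied.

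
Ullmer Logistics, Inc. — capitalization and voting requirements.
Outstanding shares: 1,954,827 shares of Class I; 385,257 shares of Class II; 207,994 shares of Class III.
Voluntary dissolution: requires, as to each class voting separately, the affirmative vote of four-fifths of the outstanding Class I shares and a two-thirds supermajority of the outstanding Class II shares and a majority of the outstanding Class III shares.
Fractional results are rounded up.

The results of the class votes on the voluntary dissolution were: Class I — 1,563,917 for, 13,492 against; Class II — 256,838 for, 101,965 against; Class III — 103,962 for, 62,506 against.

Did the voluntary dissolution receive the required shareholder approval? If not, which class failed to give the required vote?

Class I: 4/5 of 1954827 = 1563861.60, rounded up to 1563862; 1,563,862 required, 1,563,917 in favor — approved.
Class II: 2/3 of 385257 = 256838; 256,838 required, 256,838 in favor — approved.
Class III: a majority of 207994 is 103998; 103,998 required, 103,962 in favor — not approved.

Not approved — the Class III shares did not give the required vote.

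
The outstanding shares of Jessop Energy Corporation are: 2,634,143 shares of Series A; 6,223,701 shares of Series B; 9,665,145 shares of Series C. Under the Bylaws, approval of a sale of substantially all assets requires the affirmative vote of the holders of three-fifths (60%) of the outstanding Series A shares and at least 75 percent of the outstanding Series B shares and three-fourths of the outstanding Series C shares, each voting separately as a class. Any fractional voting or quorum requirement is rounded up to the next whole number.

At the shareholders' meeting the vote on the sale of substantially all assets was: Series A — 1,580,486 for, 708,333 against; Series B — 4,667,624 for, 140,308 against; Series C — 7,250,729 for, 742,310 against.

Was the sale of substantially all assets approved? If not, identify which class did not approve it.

Not approved — the Series B shares did not give the required vote.

Series A: 3/5 of 2634143 = 1580485.80, rounded up to 1580486; 1,580,486 required, 1,580,486 in favor — approved.
Series B: 3/4 of 6223701 = 4667775.75, rounded up to 4667776; 4,667,776 required, 4,667,624 in favor — not approved.
Series C: 3/4 of 9665145 = 7248858.75, rounded up to 7248859; 7,248,859 required, 7,250,729 in favor — approved.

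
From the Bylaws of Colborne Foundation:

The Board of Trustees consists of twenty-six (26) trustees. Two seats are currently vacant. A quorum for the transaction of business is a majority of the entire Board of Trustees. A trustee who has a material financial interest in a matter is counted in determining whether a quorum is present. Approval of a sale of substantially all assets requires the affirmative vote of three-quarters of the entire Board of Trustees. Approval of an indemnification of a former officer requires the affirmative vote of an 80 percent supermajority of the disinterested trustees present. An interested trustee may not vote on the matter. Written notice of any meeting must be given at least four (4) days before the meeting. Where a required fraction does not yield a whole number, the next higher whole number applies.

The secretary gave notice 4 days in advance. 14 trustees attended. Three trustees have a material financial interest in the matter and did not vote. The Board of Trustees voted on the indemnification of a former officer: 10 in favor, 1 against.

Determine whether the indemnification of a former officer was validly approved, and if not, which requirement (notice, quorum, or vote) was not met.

Valid — all requirements satisfied.

Notice: 4 days given; 4 required (4 ≥ 4). Satisfied.
Quorum: 14 present (interested trustees count toward quorum); quorum is 14. Satisfied.
Vote: the indemnification of a former officer requires four-fifths of the disinterested trustees present (14 − 3 = 11). 4/5 of 11 = 8.80, rounded up to 9, so 9 affirmative votes are needed; 10 voted in favor. Satisfied.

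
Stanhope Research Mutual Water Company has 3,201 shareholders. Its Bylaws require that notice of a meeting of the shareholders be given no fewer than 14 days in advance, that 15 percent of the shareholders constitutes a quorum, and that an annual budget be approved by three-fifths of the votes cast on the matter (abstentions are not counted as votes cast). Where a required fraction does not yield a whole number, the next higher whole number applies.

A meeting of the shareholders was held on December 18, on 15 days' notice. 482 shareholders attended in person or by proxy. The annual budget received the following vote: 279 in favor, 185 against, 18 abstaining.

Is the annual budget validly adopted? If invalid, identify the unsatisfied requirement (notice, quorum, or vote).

Notice: 15 days given; 14 required. Satisfied.
Quorum: 15% of 3,201 = 480.15, rounded up to 481; 482 present. Satisfied.
Vote: requires three-fifths of the votes cast (482 − 18 abstaining = 464); 3/5 of 464 = 278.40, rounded up to 279, so 279 needed; 279 in favor. Satisfied.

Valid — all requirements satisfied.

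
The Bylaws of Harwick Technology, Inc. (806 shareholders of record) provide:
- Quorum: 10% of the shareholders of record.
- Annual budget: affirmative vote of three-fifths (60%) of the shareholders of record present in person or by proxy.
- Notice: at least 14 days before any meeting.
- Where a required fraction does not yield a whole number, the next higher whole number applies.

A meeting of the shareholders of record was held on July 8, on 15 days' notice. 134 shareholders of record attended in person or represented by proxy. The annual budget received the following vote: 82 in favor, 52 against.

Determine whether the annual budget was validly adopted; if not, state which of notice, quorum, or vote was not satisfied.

Notice: 15 days given; 14 required. Satisfied.
Quorum: 10% of 806 = 80.60, rounded up to 81; 134 present. Satisfied.
Vote: requires three-fifths of those present (134); 3/5 of 134 = 80.40, rounded up to 81, so 81 needed; 82 in favor. Satisfied.

Valid — all requirements satisfied.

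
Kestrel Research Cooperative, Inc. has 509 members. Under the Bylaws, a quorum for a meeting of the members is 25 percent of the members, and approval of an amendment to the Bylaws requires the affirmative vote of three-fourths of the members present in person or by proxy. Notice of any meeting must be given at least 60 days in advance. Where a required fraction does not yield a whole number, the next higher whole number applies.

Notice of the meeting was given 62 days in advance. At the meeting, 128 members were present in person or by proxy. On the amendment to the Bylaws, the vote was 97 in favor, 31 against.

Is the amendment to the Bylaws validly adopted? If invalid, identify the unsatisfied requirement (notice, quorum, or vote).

Valid — all requirements satisfied.

Notice: 62 days given; 60 required. Satisfied.
Quorum: 25% of 509 = 127.25, rounded up to 128; 128 present. Satisfied.
Vote: requires three-fourths of those present (128); 3/4 of 128 = 96, so 96 needed; 97 in favor. Satisfied.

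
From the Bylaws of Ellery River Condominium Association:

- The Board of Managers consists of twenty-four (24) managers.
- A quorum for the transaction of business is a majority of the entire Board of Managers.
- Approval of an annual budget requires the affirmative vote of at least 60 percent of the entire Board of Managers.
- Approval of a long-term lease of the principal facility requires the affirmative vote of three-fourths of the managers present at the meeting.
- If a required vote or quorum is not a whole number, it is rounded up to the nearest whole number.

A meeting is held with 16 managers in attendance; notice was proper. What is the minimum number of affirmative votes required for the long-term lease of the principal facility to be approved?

The long-term lease of the principal facility requires three-fourths of the managers present (16).
3/4 of 16 = 12.

12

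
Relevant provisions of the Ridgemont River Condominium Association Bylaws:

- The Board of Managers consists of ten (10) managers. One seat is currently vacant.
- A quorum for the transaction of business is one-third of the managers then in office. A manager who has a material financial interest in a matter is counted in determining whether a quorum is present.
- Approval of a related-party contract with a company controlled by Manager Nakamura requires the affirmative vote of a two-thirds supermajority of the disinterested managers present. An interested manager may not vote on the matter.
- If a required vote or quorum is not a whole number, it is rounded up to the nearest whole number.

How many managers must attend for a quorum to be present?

3

1/3 of 9 = 3.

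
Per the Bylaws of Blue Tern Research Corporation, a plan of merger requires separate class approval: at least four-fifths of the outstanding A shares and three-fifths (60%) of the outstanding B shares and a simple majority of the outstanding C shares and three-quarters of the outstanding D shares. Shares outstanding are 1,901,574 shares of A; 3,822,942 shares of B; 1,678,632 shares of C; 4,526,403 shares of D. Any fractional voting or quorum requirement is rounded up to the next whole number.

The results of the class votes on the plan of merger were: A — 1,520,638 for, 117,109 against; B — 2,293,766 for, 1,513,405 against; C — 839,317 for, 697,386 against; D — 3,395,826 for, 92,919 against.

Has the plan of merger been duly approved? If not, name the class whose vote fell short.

A: 4/5 of 1901574 = 1521259.20, rounded up to 1521260; 1,521,260 required, 1,520,638 in favor — not approved.
B: 3/5 of 3822942 = 2293765.20, rounded up to 2293766; 2,293,766 required, 2,293,766 in favor — approved.
C: a majority of 1678632 is 839317; 839,317 required, 839,317 in favor — approved.
D: 3/4 of 4526403 = 3394802.25, rounded up to 3394803; 3,394,803 required, 3,395,826 in favor — approved.

Not approved — the A shares did not give the required vote.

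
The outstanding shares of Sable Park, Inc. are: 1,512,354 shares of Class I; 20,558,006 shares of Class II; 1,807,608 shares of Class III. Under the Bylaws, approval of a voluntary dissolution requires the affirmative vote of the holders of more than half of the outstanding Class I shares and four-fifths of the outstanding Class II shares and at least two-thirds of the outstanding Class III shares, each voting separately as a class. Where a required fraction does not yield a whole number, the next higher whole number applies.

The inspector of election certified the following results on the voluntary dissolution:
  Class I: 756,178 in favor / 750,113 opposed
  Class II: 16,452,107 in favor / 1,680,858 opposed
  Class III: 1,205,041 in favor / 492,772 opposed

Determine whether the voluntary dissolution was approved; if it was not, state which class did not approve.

Class I: a majority of 1512354 is 756178; 756,178 required, 756,178 in favor — approved.
Class II: 4/5 of 20558006 = 16446404.80, rounded up to 16446405; 16,446,405 required, 16,452,107 in favor — approved.
Class III: 2/3 of 1807608 = 1205072; 1,205,072 required, 1,205,041 in favor — not approved.

Not approved — the Class III shares did not give the required vote.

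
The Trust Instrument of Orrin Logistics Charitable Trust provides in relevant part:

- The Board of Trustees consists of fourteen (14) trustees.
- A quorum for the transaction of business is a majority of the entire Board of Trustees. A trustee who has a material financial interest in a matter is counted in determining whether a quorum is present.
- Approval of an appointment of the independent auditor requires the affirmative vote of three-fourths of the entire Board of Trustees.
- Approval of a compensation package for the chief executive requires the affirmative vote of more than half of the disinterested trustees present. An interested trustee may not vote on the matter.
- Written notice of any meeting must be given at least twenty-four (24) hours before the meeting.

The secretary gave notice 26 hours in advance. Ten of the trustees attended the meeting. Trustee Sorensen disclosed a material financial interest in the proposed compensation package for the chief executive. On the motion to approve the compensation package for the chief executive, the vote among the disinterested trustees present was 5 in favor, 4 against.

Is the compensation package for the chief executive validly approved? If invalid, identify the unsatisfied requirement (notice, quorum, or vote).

Notice: 26 hours given; 24 required (26 ≥ 24). Satisfied.
Quorum: 10 present (interested trustees count toward quorum); quorum is 8. Satisfied.
Vote: the compensation package for the chief executive requires a majority of the disinterested trustees present (10 − 1 = 9). A majority of 9 is 5, so 5 affirmative votes are needed; 5 voted in favor. Satisfied.

Valid — all requirements satisfied.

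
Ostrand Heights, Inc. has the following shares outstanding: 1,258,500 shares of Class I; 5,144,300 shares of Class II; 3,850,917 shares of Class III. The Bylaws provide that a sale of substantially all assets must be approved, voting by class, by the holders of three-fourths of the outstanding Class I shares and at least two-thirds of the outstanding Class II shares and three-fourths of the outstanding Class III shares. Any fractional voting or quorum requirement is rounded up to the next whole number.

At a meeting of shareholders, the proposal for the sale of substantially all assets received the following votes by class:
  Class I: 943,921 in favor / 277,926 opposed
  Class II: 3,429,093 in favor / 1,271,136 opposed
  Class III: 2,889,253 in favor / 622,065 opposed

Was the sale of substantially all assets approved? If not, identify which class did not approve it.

Not approved — the Class II shares did not give the required vote.

Class I: 3/4 of 1258500 = 943875; 943,875 required, 943,921 in favor — approved.
Class II: 2/3 of 5144300 = 3429533.33, rounded up to 3429534; 3,429,534 required, 3,429,093 in favor — not approved.
Class III: 3/4 of 3850917 = 2888187.75, rounded up to 2888188; 2,888,188 required, 2,889,253 in favor — approved.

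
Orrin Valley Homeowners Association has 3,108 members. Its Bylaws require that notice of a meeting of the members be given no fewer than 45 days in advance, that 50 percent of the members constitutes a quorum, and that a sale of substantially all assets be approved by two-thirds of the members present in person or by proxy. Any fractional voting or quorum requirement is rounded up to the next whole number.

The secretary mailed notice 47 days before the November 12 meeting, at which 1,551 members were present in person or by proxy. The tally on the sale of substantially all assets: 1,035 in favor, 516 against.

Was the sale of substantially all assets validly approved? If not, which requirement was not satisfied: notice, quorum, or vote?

Notice: 47 days given; 45 required. Satisfied.
Quorum: 50% of 3,108 = 1,554; 1,551 present. Not satisfied.
Vote: requires two-thirds of those present (1,551); 2/3 of 1551 = 1034, so 1,034 needed; 1,035 in favor. Satisfied.

Invalid — quorum requirement not satisfied.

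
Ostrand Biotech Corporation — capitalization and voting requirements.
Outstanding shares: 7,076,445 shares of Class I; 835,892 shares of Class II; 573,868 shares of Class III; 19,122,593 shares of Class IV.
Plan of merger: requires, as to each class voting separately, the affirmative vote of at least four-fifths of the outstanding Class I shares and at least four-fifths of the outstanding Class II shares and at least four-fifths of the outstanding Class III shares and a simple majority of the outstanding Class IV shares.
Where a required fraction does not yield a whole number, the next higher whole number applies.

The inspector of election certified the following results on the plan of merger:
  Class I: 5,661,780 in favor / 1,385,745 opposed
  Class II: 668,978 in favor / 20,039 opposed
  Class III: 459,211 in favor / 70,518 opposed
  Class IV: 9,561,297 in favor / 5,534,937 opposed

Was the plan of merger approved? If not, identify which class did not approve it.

Class I: 4/5 of 7076445 = 5661156; 5,661,156 required, 5,661,780 in favor — approved.
Class II: 4/5 of 835892 = 668713.60, rounded up to 668714; 668,714 required, 668,978 in favor — approved.
Class III: 4/5 of 573868 = 459094.40, rounded up to 459095; 459,095 required, 459,211 in favor — approved.
Class IV: a majority of 19122593 is 9561297; 9,561,297 required, 9,561,297 in favor — approved.

Approved — every class gave the required vote.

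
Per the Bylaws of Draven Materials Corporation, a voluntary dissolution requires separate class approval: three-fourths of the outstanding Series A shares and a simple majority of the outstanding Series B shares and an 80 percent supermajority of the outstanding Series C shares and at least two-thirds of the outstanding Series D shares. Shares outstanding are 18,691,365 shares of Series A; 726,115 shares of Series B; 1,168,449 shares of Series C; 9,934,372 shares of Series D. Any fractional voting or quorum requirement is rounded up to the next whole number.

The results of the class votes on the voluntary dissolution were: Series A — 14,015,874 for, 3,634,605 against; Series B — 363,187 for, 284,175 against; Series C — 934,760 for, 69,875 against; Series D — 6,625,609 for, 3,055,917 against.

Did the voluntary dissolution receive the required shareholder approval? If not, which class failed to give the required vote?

Series A: 3/4 of 18691365 = 14018523.75, rounded up to 14018524; 14,018,524 required, 14,015,874 in favor — not approved.
Series B: a majority of 726115 is 363058; 363,058 required, 363,187 in favor — approved.
Series C: 4/5 of 1168449 = 934759.20, rounded up to 934760; 934,760 required, 934,760 in favor — approved.
Series D: 2/3 of 9934372 = 6622914.67, rounded up to 6622915; 6,622,915 required, 6,625,609 in favor — approved.

Not approved — the Series A shares did not give the required vote.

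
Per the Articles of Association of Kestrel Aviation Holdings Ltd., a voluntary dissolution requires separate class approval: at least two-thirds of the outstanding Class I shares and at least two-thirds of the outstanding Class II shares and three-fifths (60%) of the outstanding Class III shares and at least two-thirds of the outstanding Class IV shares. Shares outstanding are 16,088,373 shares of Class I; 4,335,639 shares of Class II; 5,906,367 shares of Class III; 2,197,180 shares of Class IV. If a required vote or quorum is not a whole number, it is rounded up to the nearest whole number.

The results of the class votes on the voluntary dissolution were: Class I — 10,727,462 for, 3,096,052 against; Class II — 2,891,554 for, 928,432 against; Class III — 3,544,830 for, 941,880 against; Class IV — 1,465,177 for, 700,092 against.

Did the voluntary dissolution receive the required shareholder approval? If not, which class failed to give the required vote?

Class I: 2/3 of 16088373 = 10725582; 10,725,582 required, 10,727,462 in favor — approved.
Class II: 2/3 of 4335639 = 2890426; 2,890,426 required, 2,891,554 in favor — approved.
Class III: 3/5 of 5906367 = 3543820.20, rounded up to 3543821; 3,543,821 required, 3,544,830 in favor — approved.
Class IV: 2/3 of 2197180 = 1464786.67, rounded up to 1464787; 1,464,787 required, 1,465,177 in favor — approved.

Approved — every class gave the required vote.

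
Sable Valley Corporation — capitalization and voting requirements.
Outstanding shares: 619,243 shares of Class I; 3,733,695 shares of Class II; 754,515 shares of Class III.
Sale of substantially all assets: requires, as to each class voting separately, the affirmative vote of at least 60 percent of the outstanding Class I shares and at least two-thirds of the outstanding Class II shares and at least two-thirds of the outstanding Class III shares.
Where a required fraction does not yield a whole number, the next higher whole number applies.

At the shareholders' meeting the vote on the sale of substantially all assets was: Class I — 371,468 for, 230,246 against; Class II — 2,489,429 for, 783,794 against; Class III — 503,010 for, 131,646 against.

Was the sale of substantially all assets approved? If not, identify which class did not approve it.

Class I: 3/5 of 619243 = 371545.80, rounded up to 371546; 371,546 required, 371,468 in favor — not approved.
Class II: 2/3 of 3733695 = 2489130; 2,489,130 required, 2,489,429 in favor — approved.
Class III: 2/3 of 754515 = 503010; 503,010 required, 503,010 in favor — approved.

Not approved — the Class I shares did not give the required vote.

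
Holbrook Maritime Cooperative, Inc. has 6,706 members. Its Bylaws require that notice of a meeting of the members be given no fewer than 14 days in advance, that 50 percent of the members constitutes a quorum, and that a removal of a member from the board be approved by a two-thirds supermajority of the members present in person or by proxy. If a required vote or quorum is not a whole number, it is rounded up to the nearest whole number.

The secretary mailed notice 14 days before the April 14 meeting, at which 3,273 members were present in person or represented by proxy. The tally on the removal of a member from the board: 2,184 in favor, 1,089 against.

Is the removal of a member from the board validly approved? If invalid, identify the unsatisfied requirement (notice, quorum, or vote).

Notice: 14 days given; 14 required. Satisfied.
Quorum: 50% of 6,706 = 3,353; 3,273 present. Not satisfied.
Vote: requires two-thirds of those present (3,273); 2/3 of 3273 = 2182, so 2,182 needed; 2,184 in favor. Satisfied.

Invalid — quorum requirement not satisfied.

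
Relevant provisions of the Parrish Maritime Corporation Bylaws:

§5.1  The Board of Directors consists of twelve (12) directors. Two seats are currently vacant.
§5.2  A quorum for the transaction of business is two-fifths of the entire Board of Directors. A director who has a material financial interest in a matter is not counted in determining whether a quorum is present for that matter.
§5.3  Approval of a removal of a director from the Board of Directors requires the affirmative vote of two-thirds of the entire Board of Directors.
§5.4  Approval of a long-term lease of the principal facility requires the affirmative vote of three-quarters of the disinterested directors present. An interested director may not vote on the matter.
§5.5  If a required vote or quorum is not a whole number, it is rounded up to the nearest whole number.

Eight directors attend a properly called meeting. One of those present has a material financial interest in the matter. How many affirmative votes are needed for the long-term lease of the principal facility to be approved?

6

The long-term lease of the principal facility requires three-fourths of the disinterested directors present (8 − 1 = 7).
3/4 of 7 = 5.25, rounded up to 6.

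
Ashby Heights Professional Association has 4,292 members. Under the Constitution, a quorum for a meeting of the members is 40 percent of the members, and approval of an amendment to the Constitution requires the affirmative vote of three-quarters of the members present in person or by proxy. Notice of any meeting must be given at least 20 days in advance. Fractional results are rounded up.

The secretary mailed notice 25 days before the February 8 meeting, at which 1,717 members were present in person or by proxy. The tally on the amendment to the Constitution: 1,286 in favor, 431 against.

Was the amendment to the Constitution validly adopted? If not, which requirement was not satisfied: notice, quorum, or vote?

Notice: 25 days given; 20 required. Satisfied.
Quorum: 40% of 4,292 = 1,716.80, rounded up to 1,717; 1,717 present. Satisfied.
Vote: requires three-fourths of those present (1,717); 3/4 of 1717 = 1287.75, rounded up to 1288, so 1,288 needed; 1,286 in favor. Not satisfied.

Invalid — vote requirement not satisfied.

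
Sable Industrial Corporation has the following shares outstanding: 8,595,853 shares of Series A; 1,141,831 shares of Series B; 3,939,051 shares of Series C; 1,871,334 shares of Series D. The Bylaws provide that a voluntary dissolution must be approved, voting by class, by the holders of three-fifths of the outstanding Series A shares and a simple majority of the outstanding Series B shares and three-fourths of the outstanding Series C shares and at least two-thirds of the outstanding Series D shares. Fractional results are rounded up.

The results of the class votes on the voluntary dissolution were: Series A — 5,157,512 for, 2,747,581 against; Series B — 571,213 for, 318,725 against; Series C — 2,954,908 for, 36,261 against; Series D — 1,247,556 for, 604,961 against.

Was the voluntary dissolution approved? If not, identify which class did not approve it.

Approved — every class gave the required vote.

Series A: 3/5 of 8595853 = 5157511.80, rounded up to 5157512; 5,157,512 required, 5,157,512 in favor — approved.
Series B: a majority of 1141831 is 570916; 570,916 required, 571,213 in favor — approved.
Series C: 3/4 of 3939051 = 2954288.25, rounded up to 2954289; 2,954,289 required, 2,954,908 in favor — approved.
Series D: 2/3 of 1871334 = 1247556; 1,247,556 required, 1,247,556 in favor — approved.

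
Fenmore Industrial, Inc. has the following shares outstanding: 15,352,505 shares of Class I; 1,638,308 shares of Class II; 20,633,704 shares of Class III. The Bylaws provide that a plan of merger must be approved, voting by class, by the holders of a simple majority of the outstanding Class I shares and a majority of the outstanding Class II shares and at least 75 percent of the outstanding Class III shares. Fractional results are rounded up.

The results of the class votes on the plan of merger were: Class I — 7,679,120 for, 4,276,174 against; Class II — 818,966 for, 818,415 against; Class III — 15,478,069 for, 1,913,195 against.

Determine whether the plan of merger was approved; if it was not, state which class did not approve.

Class I: a majority of 15352505 is 7676253; 7,676,253 required, 7,679,120 in favor — approved.
Class II: a majority of 1638308 is 819155; 819,155 required, 818,966 in favor — not approved.
Class III: 3/4 of 20633704 = 15475278; 15,475,278 required, 15,478,069 in favor — approved.

Not approved — the Class II shares did not give the required vote.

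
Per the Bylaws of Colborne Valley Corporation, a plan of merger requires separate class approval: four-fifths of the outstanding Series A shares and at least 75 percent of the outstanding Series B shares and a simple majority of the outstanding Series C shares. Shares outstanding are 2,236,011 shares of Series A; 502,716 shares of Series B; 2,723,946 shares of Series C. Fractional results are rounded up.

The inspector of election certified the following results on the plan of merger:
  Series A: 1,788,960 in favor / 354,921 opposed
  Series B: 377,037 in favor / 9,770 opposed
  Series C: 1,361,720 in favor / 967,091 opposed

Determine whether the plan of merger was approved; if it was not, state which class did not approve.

Series A: 4/5 of 2236011 = 1788808.80, rounded up to 1788809; 1,788,809 required, 1,788,960 in favor — approved.
Series B: 3/4 of 502716 = 377037; 377,037 required, 377,037 in favor — approved.
Series C: a majority of 2723946 is 1361974; 1,361,974 required, 1,361,720 in favor — not approved.

Not approved — the Series C shares did not give the required vote.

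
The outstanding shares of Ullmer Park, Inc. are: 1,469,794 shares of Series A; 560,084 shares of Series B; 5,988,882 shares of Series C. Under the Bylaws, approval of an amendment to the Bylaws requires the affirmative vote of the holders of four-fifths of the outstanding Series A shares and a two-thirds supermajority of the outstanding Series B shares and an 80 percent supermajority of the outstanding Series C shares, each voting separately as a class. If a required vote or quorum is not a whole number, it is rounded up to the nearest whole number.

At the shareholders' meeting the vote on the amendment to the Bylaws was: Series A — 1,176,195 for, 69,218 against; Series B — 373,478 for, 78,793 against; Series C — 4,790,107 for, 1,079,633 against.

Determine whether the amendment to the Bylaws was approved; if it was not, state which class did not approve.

Not approved — the Series C shares did not give the required vote.

Series A: 4/5 of 1469794 = 1175835.20, rounded up to 1175836; 1,175,836 required, 1,176,195 in favor — approved.
Series B: 2/3 of 560084 = 373389.33, rounded up to 373390; 373,390 required, 373,478 in favor — approved.
Series C: 4/5 of 5988882 = 4791105.60, rounded up to 4791106; 4,791,106 required, 4,790,107 in favor — not approved.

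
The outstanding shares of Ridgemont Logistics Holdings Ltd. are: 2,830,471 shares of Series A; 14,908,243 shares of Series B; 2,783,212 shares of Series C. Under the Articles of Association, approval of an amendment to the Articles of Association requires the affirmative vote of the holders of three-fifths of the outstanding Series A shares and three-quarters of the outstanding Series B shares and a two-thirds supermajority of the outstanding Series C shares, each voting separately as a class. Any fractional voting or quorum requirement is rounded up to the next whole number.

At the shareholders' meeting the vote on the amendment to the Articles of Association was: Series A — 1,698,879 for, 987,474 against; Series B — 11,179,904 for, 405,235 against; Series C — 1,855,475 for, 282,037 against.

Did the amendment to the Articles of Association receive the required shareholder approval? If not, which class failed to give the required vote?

Not approved — the Series B shares did not give the required vote.

Series A: 3/5 of 2830471 = 1698282.60, rounded up to 1698283; 1,698,283 required, 1,698,879 in favor — approved.
Series B: 3/4 of 14908243 = 11181182.25, rounded up to 11181183; 11,181,183 required, 11,179,904 in favor — not approved.
Series C: 2/3 of 2783212 = 1855474.67, rounded up to 1855475; 1,855,475 required, 1,855,475 in favor — approved.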